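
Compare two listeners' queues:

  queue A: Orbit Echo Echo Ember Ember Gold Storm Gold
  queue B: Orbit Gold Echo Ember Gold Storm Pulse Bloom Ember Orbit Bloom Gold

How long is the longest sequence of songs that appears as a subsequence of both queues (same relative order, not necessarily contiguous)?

One common subsequence of length 6: Orbit [1,1], Echo [3,3], Ember [5,4], Gold [6,5], Storm [7,6], Gold [8,12], and the DP table's final entry dp[8][12] is also 6, so no common subsequence is longer.

6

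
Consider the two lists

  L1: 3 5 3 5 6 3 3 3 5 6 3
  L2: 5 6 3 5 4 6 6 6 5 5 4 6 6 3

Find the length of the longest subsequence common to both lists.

Taking 5 at L1[2]=L2[1], 3 at L1[3]=L2[3], 5 at L1[4]=L2[4], 6 at L1[5]=L2[8], 5 at L1[9]=L2[10], 6 at L1[10]=L2[13], 3 at L1[11]=L2[14] gives a common subsequence of length 7, and the DP table's final entry dp[11][14] is also 7, so no common subsequence is longer.

7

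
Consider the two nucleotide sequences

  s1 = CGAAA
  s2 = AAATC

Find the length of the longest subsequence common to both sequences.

3

Let dp[i][j] be the LCS length of the first i bases of s1 and the first j bases of s2. dp[i][j] = dp[i-1][j-1]+1 when the i-th and j-th bases match, else max(dp[i-1][j], dp[i][j-1]).
    ·  A  A  A  T  C
 ·  0  0  0  0  0  0
 C  0  0  0  0  0  1
 G  0  0  0  0  0  1
 A  0  1  1  1  1  1
 A  0  1  2  2  2  2
 A  0  1  2  3  3  3
dp[5][5] = 3. One LCS (by backtracking along matches): AAA.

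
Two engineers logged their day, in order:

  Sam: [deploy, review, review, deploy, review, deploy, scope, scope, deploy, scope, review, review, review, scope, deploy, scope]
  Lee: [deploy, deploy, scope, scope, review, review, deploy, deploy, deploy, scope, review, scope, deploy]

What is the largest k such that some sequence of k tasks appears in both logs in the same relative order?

Taking deploy (Sam #1, Lee #2) → review (Sam #2, Lee #5) → review (Sam #3, Lee #6) → deploy (Sam #4, Lee #7) → deploy (Sam #6, Lee #8) → deploy (Sam #9, Lee #9) → scope (Sam #10, Lee #10) → review (Sam #13, Lee #11) → scope (Sam #14, Lee #12) → deploy (Sam #15, Lee #13) gives a common subsequence of length 10. dp[16][13] = 10 confirms this is the maximum.

10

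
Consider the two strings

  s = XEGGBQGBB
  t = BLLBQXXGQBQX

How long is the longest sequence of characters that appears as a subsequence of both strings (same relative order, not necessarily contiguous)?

4

Let dp[i][j] be the LCS length of the first i characters of s and the first j characters of t. dp[i][j] = dp[i-1][j-1]+1 when the i-th and j-th characters match, else max(dp[i-1][j], dp[i][j-1]).
    ·  B  L  L  B  Q  X  X  G  Q  B  Q  X
 ·  0  0  0  0  0  0  0  0  0  0  0  0  0
 X  0  0  0  0  0  0  1  1  1  1  1  1  1
 E  0  0  0  0  0  0  1  1  1  1  1  1  1
 G  0  0  0  0  0  0  1  1  2  2  2  2  2
 G  0  0  0  0  0  0  1  1  2  2  2  2  2
 B  0  1  1  1  1  1  1  1  2  2  3  3  3
 Q  0  1  1  1  1  2  2  2  2  3  3  4  4
 G  0  1  1  1  1  2  2  2  3  3  3  4  4
 B  0  1  1  1  2  2  2  2  3  3  4  4  4
 B  0  1  1  1  2  2  2  2  3  3  4  4  4
dp[9][12] = 4. One LCS (by backtracking along matches): XGBQ.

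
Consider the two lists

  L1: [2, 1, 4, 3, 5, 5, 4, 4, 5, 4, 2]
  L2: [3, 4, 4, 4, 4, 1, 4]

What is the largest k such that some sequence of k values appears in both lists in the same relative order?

Match 4 at L1[3]=L2[3], 4 at L1[7]=L2[4], 4 at L1[8]=L2[5], 4 at L1[10]=L2[7] — 4 values in the same relative order in both. dp[11][7] = 4 confirms this is the maximum.

4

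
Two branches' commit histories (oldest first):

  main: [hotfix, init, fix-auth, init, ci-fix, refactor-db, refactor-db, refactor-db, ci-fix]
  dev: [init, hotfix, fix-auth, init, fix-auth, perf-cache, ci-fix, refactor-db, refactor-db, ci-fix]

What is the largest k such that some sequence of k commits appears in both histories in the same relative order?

7

Taking hotfix (main #1, dev #2), then init (main #2, dev #4), then fix-auth (main #3, dev #5), then ci-fix (main #5, dev #7), then refactor-db (main #7, dev #8), then refactor-db (main #8, dev #9), then ci-fix (main #9, dev #10) gives a common subsequence of length 7, and the DP table's final entry dp[9][10] is also 7, so no common subsequence is longer.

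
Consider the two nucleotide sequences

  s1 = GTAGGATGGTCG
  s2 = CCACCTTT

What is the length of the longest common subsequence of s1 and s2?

Let dp[i][j] be the LCS length of the first i bases of s1 and the first j bases of s2. dp[i][j] = dp[i-1][j-1]+1 when the i-th and j-th bases match, else max(dp[i-1][j], dp[i][j-1]).
    ·  C  C  A  C  C  T  T  T
 ·  0  0  0  0  0  0  0  0  0
 G  0  0  0  0  0  0  0  0  0
 T  0  0  0  0  0  0  1  1  1
 A  0  0  0  1  1  1  1  1  1
 G  0  0  0  1  1  1  1  1  1
 G  0  0  0  1  1  1  1  1  1
 A  0  0  0  1  1  1  1  1  1
 T  0  0  0  1  1  1  2  2  2
 G  0  0  0  1  1  1  2  2  2
 G  0  0  0  1  1  1  2  2  2
 T  0  0  0  1  1  1  2  3  3
 C  0  1  1  1  2  2  2  3  3
 G  0  1  1  1  2  2  2  3  3
dp[12][8] = 3. One LCS (by backtracking along matches): TTT.

3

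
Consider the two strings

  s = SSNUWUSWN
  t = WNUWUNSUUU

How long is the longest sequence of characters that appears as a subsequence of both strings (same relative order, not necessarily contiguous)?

5

Taking N (s #3, t #2) → U (s #4, t #3) → W (s #5, t #4) → U (s #6, t #5) → S (s #7, t #7) gives a common subsequence of length 5. dp[9][10] = 5 confirms this is the maximum.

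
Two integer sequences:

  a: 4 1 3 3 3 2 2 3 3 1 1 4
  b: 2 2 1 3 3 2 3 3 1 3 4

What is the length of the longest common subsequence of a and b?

Taking 1 [2,3]; then 3 [4,4]; then 3 [5,5]; then 2 [7,6]; then 3 [8,7]; then 3 [9,8]; then 1 [10,9]; then 4 [12,11] gives a common subsequence of length 8, and the DP table's final entry dp[12][11] is also 8, so no common subsequence is longer.

8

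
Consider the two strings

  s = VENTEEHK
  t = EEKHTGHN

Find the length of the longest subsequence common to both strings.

One common subsequence of length 3: E [2,2], then T [4,5], then H [7,7], and the DP table's final entry dp[8][8] is also 3, so no common subsequence is longer.

3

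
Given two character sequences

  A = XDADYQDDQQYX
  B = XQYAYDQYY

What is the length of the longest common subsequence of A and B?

6

Pick X at A[1]=B[1], A at A[3]=B[4], Y at A[5]=B[5], D at A[8]=B[6], Q at A[9]=B[7], Y at A[11]=B[9]; all 6 characters appear in both, in order, and the DP table's final entry dp[12][9] is also 6, so no common subsequence is longer.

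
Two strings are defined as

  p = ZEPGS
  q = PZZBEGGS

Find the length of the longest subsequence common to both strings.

One common subsequence of length 4: Z at p[1]=q[3], E at p[2]=q[5], G at p[4]=q[7], S at p[5]=q[8]. dp[5][8] = 4 confirms this is the maximum.

4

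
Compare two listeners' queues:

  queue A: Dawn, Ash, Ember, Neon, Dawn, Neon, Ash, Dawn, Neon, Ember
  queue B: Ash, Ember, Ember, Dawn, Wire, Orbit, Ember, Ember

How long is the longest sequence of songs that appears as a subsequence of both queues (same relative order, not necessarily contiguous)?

4

Taking Ash [2,1] → Ember [3,3] → Dawn [5,4] → Ember [10,8] gives a common subsequence of length 4. The LCS DP gives dp[10][8] = 4, so this is optimal.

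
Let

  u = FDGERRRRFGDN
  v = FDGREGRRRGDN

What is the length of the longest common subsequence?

10

One common subsequence of length 10: F at u[1]=v[1]; then D at u[2]=v[2]; then G at u[3]=v[3]; then E at u[4]=v[5]; then R at u[6]=v[7]; then R at u[7]=v[8]; then R at u[8]=v[9]; then G at u[10]=v[10]; then D at u[11]=v[11]; then N at u[12]=v[12]. The LCS DP gives dp[12][12] = 10, so this is optimal.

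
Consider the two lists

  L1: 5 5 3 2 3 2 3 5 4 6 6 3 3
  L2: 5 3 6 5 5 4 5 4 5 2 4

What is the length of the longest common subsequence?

4

Let dp[i][j] be the LCS length of the first i values of L1 and the first j values of L2. dp[i][j] = dp[i-1][j-1]+1 when the i-th and j-th values match, else max(dp[i-1][j], dp[i][j-1]).
    ·  5  3  6  5  5  4  5  4  5  2  4
 ·  0  0  0  0  0  0  0  0  0  0  0  0
 5  0  1  1  1  1  1  1  1  1  1  1  1
 5  0  1  1  1  2  2  2  2  2  2  2  2
 3  0  1  2  2  2  2  2  2  2  2  2  2
 2  0  1  2  2  2  2  2  2  2  2  3  3
 3  0  1  2  2  2  2  2  2  2  2  3  3
 2  0  1  2  2  2  2  2  2  2  2  3  3
 3  0  1  2  2  2  2  2  2  2  2  3  3
 5  0  1  2  2  3  3  3  3  3  3  3  3
 4  0  1  2  2  3  3  4  4  4  4  4  4
 6  0  1  2  3  3  3  4  4  4  4  4  4
 6  0  1  2  3  3  3  4  4  4  4  4  4
 3  0  1  2  3  3  3  4  4  4  4  4  4
 3  0  1  2  3  3  3  4  4  4  4  4  4
dp[13][11] = 4. One LCS (by backtracking along matches): 5, 5, 2, 4.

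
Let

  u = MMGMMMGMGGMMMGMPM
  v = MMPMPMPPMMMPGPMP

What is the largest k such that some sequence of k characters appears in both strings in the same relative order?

Match M at u[1]=v[1] → M at u[2]=v[2] → M at u[4]=v[4] → M at u[5]=v[6] → M at u[6]=v[9] → M at u[8]=v[10] → M at u[11]=v[11] → G at u[14]=v[13] → M at u[15]=v[15] → P at u[16]=v[16] — 10 characters in the same relative order in both, and the DP table's final entry dp[17][16] is also 10, so no common subsequence is longer.

10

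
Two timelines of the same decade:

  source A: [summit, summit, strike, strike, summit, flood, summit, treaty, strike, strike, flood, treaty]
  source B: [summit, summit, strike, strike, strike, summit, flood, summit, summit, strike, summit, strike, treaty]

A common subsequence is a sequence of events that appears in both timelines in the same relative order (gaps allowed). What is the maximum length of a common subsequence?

Taking summit (source A #1, source B #1) → summit (source A #2, source B #2) → strike (source A #3, source B #4) → strike (source A #4, source B #5) → summit (source A #5, source B #6) → flood (source A #6, source B #7) → summit (source A #7, source B #9) → strike (source A #9, source B #10) → strike (source A #10, source B #12) → treaty (source A #12, source B #13) gives a common subsequence of length 10. The LCS DP gives dp[12][13] = 10, so this is optimal.

10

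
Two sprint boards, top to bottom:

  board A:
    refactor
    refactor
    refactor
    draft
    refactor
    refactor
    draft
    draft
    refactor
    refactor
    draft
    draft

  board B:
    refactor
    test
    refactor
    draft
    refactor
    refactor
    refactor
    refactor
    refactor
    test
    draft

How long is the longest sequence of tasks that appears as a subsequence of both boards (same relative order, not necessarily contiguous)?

Match refactor (board A #1, board B #1) → refactor (board A #2, board B #3) → refactor (board A #3, board B #5) → refactor (board A #5, board B #6) → refactor (board A #6, board B #7) → refactor (board A #9, board B #8) → refactor (board A #10, board B #9) → draft (board A #12, board B #11) — 8 tasks in the same relative order in both. dp[12][11] = 8 confirms this is the maximum.

8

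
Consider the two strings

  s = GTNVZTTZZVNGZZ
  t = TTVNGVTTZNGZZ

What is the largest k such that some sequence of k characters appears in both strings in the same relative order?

10

Taking T [2,2]; then N [3,4]; then V [4,6]; then T [6,7]; then T [7,8]; then Z [9,9]; then N [11,10]; then G [12,11]; then Z [13,12]; then Z [14,13] gives a common subsequence of length 10. Since dp[14][13] = 10, nothing longer is possible.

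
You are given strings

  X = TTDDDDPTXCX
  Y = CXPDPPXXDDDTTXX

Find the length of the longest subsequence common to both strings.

7

Match D [3,4] → D [4,9] → D [5,10] → D [6,11] → T [8,13] → X [9,14] → X [11,15] — 7 characters in the same relative order in both. dp[11][15] = 7 confirms this is the maximum.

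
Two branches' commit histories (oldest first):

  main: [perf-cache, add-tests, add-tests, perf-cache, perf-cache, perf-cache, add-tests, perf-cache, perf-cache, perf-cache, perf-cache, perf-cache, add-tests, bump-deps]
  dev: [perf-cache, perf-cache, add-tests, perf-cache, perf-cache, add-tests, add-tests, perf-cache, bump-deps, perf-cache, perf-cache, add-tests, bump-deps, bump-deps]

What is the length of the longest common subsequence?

Taking perf-cache [1,2]; then add-tests [3,3]; then perf-cache [4,4]; then perf-cache [5,5]; then add-tests [7,7]; then perf-cache [8,8]; then perf-cache [11,10]; then perf-cache [12,11]; then add-tests [13,12]; then bump-deps [14,14] gives a common subsequence of length 10. Since dp[14][14] = 10, nothing longer is possible.

10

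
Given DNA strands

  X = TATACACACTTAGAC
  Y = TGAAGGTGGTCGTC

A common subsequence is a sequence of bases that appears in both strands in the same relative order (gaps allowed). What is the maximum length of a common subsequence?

7

One common subsequence of length 7: T (X #1, Y #1), then A (X #2, Y #3), then A (X #4, Y #4), then T (X #10, Y #7), then T (X #11, Y #10), then G (X #13, Y #12), then C (X #15, Y #14). Since dp[15][14] = 7, nothing longer is possible.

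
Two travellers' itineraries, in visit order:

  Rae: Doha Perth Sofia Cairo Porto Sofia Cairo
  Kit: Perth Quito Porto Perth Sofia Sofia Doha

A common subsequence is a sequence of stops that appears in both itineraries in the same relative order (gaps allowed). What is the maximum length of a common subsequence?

3

Taking Perth [2,4], then Sofia [3,5], then Sofia [6,6] gives a common subsequence of length 3. Since dp[7][7] = 3, nothing longer is possible.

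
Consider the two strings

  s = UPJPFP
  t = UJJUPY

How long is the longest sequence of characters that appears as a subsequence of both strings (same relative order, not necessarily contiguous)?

Let dp[i][j] be the LCS length of the first i characters of s and the first j characters of t. dp[i][j] = dp[i-1][j-1]+1 when the i-th and j-th characters match, else max(dp[i-1][j], dp[i][j-1]).
    ·  U  J  J  U  P  Y
 ·  0  0  0  0  0  0  0
 U  0  1  1  1  1  1  1
 P  0  1  1  1  1  2  2
 J  0  1  2  2  2  2  2
 P  0  1  2  2  2  3  3
 F  0  1  2  2  2  3  3
 P  0  1  2  2  2  3  3
dp[6][6] = 3. One LCS (by backtracking along matches): UJP.

3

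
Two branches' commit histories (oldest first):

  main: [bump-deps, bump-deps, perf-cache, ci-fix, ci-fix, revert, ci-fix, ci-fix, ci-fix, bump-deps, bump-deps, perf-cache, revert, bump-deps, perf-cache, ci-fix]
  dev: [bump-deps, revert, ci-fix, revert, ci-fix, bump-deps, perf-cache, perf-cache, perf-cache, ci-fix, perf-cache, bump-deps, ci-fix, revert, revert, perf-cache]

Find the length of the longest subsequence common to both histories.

One common subsequence of length 8: bump-deps at main[1]=dev[1] → bump-deps at main[2]=dev[6] → perf-cache at main[3]=dev[9] → ci-fix at main[4]=dev[10] → ci-fix at main[5]=dev[13] → revert at main[6]=dev[14] → revert at main[13]=dev[15] → perf-cache at main[15]=dev[16], and the DP table's final entry dp[16][16] is also 8, so no common subsequence is longer.

8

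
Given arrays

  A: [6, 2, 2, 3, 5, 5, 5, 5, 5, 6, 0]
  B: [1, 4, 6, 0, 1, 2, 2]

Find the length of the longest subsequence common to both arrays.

3

Pick 6 [1,3] → 2 [2,6] → 2 [3,7]; all 3 values appear in both, in order. Since dp[11][7] = 3, nothing longer is possible.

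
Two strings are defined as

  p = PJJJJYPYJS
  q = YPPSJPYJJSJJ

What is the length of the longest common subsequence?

6

Taking P (p #1, q #3), J (p #2, q #5), J (p #3, q #8), J (p #4, q #9), J (p #5, q #11), J (p #9, q #12) gives a common subsequence of length 6, and the DP table's final entry dp[10][12] is also 6, so no common subsequence is longer.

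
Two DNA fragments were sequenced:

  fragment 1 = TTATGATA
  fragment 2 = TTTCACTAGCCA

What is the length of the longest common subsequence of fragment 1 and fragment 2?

Let dp[i][j] be the LCS length of the first i bases of fragment 1 and the first j bases of fragment 2. dp[i][j] = dp[i-1][j-1]+1 when the i-th and j-th bases match, else max(dp[i-1][j], dp[i][j-1]).
    ·  T  T  T  C  A  C  T  A  G  C  C  A
 ·  0  0  0  0  0  0  0  0  0  0  0  0  0
 T  0  1  1  1  1  1  1  1  1  1  1  1  1
 T  0  1  2  2  2  2  2  2  2  2  2  2  2
 A  0  1  2  2  2  3  3  3  3  3  3  3  3
 T  0  1  2  3  3  3  3  4  4  4  4  4  4
 G  0  1  2  3  3  3  3  4  4  5  5  5  5
 A  0  1  2  3  3  4  4  4  5  5  5  5  6
 T  0  1  2  3  3  4  4  5  5  5  5  5  6
 A  0  1  2  3  3  4  4  5  6  6  6  6  6
dp[8][12] = 6. One LCS (by backtracking along matches): TTATGA.

6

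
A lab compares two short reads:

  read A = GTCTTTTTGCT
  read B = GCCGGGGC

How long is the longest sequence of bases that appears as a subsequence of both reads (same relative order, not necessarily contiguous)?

4

Taking G [1,1]; then C [3,3]; then G [9,7]; then C [10,8] gives a common subsequence of length 4, and the DP table's final entry dp[11][8] is also 4, so no common subsequence is longer.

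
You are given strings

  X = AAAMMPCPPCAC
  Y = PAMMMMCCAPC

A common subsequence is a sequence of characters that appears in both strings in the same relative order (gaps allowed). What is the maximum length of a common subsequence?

Let dp[i][j] be the LCS length of the first i characters of X and the first j characters of Y. dp[i][j] = dp[i-1][j-1]+1 when the i-th and j-th characters match, else max(dp[i-1][j], dp[i][j-1]).
    ·  P  A  M  M  M  M  C  C  A  P  C
 ·  0  0  0  0  0  0  0  0  0  0  0  0
 A  0  0  1  1  1  1  1  1  1  1  1  1
 A  0  0  1  1  1  1  1  1  1  2  2  2
 A  0  0  1  1  1  1  1  1  1  2  2  2
 M  0  0  1  2  2  2  2  2  2  2  2  2
 M  0  0  1  2  3  3  3  3  3  3  3  3
 P  0  1  1  2  3  3  3  3  3  3  4  4
 C  0  1  1  2  3  3  3  4  4  4  4  5
 P  0  1  1  2  3  3  3  4  4  4  5  5
 P  0  1  1  2  3  3  3  4  4  4  5  5
 C  0  1  1  2  3  3  3  4  5  5  5  6
 A  0  1  2  2  3  3  3  4  5  6  6  6
 C  0  1  2  2  3  3  3  4  5  6  6  7
dp[12][11] = 7. One LCS (by backtracking along matches): AMMCCAC.

7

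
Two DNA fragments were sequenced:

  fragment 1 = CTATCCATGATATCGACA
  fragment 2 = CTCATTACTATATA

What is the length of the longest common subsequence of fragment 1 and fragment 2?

Pick C at fragment 1[1]=fragment 2[1] → T at fragment 1[2]=fragment 2[2] → A at fragment 1[3]=fragment 2[4] → T at fragment 1[4]=fragment 2[6] → C at fragment 1[6]=fragment 2[8] → T at fragment 1[8]=fragment 2[9] → A at fragment 1[10]=fragment 2[10] → T at fragment 1[11]=fragment 2[11] → A at fragment 1[12]=fragment 2[12] → T at fragment 1[13]=fragment 2[13] → A at fragment 1[18]=fragment 2[14]; all 11 bases appear in both, in order. dp[18][14] = 11 confirms this is the maximum.

11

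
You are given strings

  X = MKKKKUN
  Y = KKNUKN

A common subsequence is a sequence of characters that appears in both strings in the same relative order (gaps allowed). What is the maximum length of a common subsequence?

4

Let dp[i][j] be the LCS length of the first i characters of X and the first j characters of Y. dp[i][j] = dp[i-1][j-1]+1 when the i-th and j-th characters match, else max(dp[i-1][j], dp[i][j-1]).
    ·  K  K  N  U  K  N
 ·  0  0  0  0  0  0  0
 M  0  0  0  0  0  0  0
 K  0  1  1  1  1  1  1
 K  0  1  2  2  2  2  2
 K  0  1  2  2  2  3  3
 K  0  1  2  2  2  3  3
 U  0  1  2  2  3  3  3
 N  0  1  2  3  3  3  4
dp[7][6] = 4. One LCS (by backtracking along matches): KKKN.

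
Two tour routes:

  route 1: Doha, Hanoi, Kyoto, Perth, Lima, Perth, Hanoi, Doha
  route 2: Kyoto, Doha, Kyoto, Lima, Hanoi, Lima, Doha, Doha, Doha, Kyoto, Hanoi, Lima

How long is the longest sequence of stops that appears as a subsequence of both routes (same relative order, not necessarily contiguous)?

One common subsequence of length 5: Doha (route 1 #1, route 2 #2); then Kyoto (route 1 #3, route 2 #3); then Lima (route 1 #5, route 2 #4); then Hanoi (route 1 #7, route 2 #5); then Doha (route 1 #8, route 2 #9). Since dp[8][12] = 5, nothing longer is possible.

5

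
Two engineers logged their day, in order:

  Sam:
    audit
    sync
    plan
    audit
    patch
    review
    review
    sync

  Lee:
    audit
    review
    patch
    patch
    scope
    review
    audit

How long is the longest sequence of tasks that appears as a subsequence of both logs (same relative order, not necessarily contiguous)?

3

Match audit at Sam[1]=Lee[1], then patch at Sam[5]=Lee[4], then review at Sam[6]=Lee[6] — 3 tasks in the same relative order in both. Since dp[8][7] = 3, nothing longer is possible.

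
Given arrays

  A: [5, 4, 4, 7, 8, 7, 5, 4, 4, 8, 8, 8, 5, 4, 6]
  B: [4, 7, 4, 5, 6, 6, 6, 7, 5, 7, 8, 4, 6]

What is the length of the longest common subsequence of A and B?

7

Pick 4 [2,1], 4 [3,3], 7 [4,8], 7 [6,10], 8 [12,11], 4 [14,12], 6 [15,13]; all 7 values appear in both, in order. Since dp[15][13] = 7, nothing longer is possible.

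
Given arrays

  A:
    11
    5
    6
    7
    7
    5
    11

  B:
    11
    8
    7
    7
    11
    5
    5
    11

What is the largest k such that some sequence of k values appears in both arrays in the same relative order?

Let dp[i][j] be the LCS length of the first i values of A and the first j values of B. dp[i][j] = dp[i-1][j-1]+1 when the i-th and j-th values match, else max(dp[i-1][j], dp[i][j-1]).
    · 11  8  7  7 11  5  5 11
 ·  0  0  0  0  0  0  0  0  0
11  0  1  1  1  1  1  1  1  1
 5  0  1  1  1  1  1  2  2  2
 6  0  1  1  1  1  1  2  2  2
 7  0  1  1  2  2  2  2  2  2
 7  0  1  1  2  3  3  3  3  3
 5  0  1  1  2  3  3  4  4  4
11  0  1  1  2  3  4  4  4  5
dp[7][8] = 5. One LCS (by backtracking along matches): 11, 7, 7, 5, 11.

5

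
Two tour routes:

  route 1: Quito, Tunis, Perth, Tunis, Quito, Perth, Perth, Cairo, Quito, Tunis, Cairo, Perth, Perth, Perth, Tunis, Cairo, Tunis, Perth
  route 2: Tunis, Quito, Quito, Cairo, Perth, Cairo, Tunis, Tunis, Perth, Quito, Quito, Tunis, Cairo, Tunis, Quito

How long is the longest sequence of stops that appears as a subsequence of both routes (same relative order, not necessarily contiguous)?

One common subsequence of length 9: Quito at route 1[1]=route 2[2]; then Quito at route 1[5]=route 2[3]; then Perth at route 1[7]=route 2[5]; then Cairo at route 1[8]=route 2[6]; then Tunis at route 1[10]=route 2[8]; then Perth at route 1[12]=route 2[9]; then Tunis at route 1[15]=route 2[12]; then Cairo at route 1[16]=route 2[13]; then Tunis at route 1[17]=route 2[14]. The LCS DP gives dp[18][15] = 9, so this is optimal.

9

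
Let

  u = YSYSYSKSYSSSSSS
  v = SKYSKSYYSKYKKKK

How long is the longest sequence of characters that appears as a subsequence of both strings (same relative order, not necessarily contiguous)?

7

Match Y (u #1, v #3), S (u #2, v #6), Y (u #3, v #7), Y (u #5, v #8), S (u #6, v #9), K (u #7, v #10), Y (u #9, v #11) — 7 characters in the same relative order in both. dp[15][15] = 7 confirms this is the maximum.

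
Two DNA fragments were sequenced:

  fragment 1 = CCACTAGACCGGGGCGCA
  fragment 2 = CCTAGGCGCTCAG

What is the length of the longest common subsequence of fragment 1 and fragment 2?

Taking C (fragment 1 #2, fragment 2 #1), then C (fragment 1 #4, fragment 2 #2), then T (fragment 1 #5, fragment 2 #3), then A (fragment 1 #6, fragment 2 #4), then G (fragment 1 #7, fragment 2 #6), then C (fragment 1 #10, fragment 2 #7), then G (fragment 1 #14, fragment 2 #8), then C (fragment 1 #15, fragment 2 #9), then C (fragment 1 #17, fragment 2 #11), then A (fragment 1 #18, fragment 2 #12) gives a common subsequence of length 10, and the DP table's final entry dp[18][13] is also 10, so no common subsequence is longer.

10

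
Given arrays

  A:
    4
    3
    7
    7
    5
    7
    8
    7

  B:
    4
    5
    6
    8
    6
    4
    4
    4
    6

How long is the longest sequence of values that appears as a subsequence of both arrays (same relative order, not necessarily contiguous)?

3

Taking 4 (A #1, B #1) → 5 (A #5, B #2) → 8 (A #7, B #4) gives a common subsequence of length 3, and the DP table's final entry dp[8][9] is also 3, so no common subsequence is longer.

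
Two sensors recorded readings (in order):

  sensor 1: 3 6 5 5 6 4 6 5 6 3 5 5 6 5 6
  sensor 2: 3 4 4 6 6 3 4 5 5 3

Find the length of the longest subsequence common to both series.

7

Let dp[i][j] be the LCS length of the first i values of sensor 1 and the first j values of sensor 2. dp[i][j] = dp[i-1][j-1]+1 when the i-th and j-th values match, else max(dp[i-1][j], dp[i][j-1]).
    ·  3  4  4  6  6  3  4  5  5  3
 ·  0  0  0  0  0  0  0  0  0  0  0
 3  0  1  1  1  1  1  1  1  1  1  1
 6  0  1  1  1  2  2  2  2  2  2  2
 5  0  1  1  1  2  2  2  2  3  3  3
 5  0  1  1  1  2  2  2  2  3  4  4
 6  0  1  1  1  2  3  3  3  3  4  4
 4  0  1  2  2  2  3  3  4  4  4  4
 6  0  1  2  2  3  3  3  4  4  4  4
 5  0  1  2  2  3  3  3  4  5  5  5
 6  0  1  2  2  3  4  4  4  5  5  5
 3  0  1  2  2  3  4  5  5  5  5  6
 5  0  1  2  2  3  4  5  5  6  6  6
 5  0  1  2  2  3  4  5  5  6  7  7
 6  0  1  2  2  3  4  5  5  6  7  7
 5  0  1  2  2  3  4  5  5  6  7  7
 6  0  1  2  2  3  4  5  5  6  7  7
dp[15][10] = 7. One LCS (by backtracking along matches): 3, 4, 6, 6, 3, 5, 5.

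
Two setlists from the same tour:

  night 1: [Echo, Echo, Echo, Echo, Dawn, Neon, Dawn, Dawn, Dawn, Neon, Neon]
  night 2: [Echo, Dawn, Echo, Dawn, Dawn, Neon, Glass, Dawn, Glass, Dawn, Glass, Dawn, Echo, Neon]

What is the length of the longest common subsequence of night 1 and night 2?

Taking Echo [1,1], then Echo [2,3], then Dawn [5,5], then Neon [6,6], then Dawn [7,8], then Dawn [8,10], then Dawn [9,12], then Neon [11,14] gives a common subsequence of length 8. dp[11][14] = 8 confirms this is the maximum.

8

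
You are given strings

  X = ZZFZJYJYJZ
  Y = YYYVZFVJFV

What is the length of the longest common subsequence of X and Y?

One common subsequence of length 3: Z [2,5]; then F [3,6]; then J [5,8]. Since dp[10][10] = 3, nothing longer is possible.

3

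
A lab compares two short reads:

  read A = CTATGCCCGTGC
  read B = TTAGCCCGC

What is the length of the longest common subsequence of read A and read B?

8

Let dp[i][j] be the LCS length of the first i bases of read A and the first j bases of read B. dp[i][j] = dp[i-1][j-1]+1 when the i-th and j-th bases match, else max(dp[i-1][j], dp[i][j-1]).
    ·  T  T  A  G  C  C  C  G  C
 ·  0  0  0  0  0  0  0  0  0  0
 C  0  0  0  0  0  1  1  1  1  1
 T  0  1  1  1  1  1  1  1  1  1
 A  0  1  1  2  2  2  2  2  2  2
 T  0  1  2  2  2  2  2  2  2  2
 G  0  1  2  2  3  3  3  3  3  3
 C  0  1  2  2  3  4  4  4  4  4
 C  0  1  2  2  3  4  5  5  5  5
 C  0  1  2  2  3  4  5  6  6  6
 G  0  1  2  2  3  4  5  6  7  7
 T  0  1  2  2  3  4  5  6  7  7
 G  0  1  2  2  3  4  5  6  7  7
 C  0  1  2  2  3  4  5  6  7  8
dp[12][9] = 8. One LCS (by backtracking along matches): TAGCCCGC.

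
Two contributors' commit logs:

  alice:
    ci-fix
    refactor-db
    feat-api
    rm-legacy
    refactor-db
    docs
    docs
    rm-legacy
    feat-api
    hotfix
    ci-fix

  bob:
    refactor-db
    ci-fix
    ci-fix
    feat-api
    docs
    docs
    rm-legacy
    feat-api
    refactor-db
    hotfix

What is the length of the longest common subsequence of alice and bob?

7

One common subsequence of length 7: ci-fix at alice[1]=bob[3] → feat-api at alice[3]=bob[4] → docs at alice[6]=bob[5] → docs at alice[7]=bob[6] → rm-legacy at alice[8]=bob[7] → feat-api at alice[9]=bob[8] → hotfix at alice[10]=bob[10]. dp[11][10] = 7 confirms this is the maximum.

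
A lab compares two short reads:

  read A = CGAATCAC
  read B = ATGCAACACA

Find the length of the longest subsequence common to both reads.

6

Let dp[i][j] be the LCS length of the first i bases of read A and the first j bases of read B. dp[i][j] = dp[i-1][j-1]+1 when the i-th and j-th bases match, else max(dp[i-1][j], dp[i][j-1]).
    ·  A  T  G  C  A  A  C  A  C  A
 ·  0  0  0  0  0  0  0  0  0  0  0
 C  0  0  0  0  1  1  1  1  1  1  1
 G  0  0  0  1  1  1  1  1  1  1  1
 A  0  1  1  1  1  2  2  2  2  2  2
 A  0  1  1  1  1  2  3  3  3  3  3
 T  0  1  2  2  2  2  3  3  3  3  3
 C  0  1  2  2  3  3  3  4  4  4  4
 A  0  1  2  2  3  4  4  4  5  5  5
 C  0  1  2  2  3  4  4  5  5  6  6
dp[8][10] = 6. One LCS (by backtracking along matches): CAACAC.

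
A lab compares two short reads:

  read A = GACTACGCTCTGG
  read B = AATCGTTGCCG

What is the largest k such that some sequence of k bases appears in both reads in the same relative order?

8

Let dp[i][j] be the LCS length of the first i bases of read A and the first j bases of read B. dp[i][j] = dp[i-1][j-1]+1 when the i-th and j-th bases match, else max(dp[i-1][j], dp[i][j-1]).
    ·  A  A  T  C  G  T  T  G  C  C  G
 ·  0  0  0  0  0  0  0  0  0  0  0  0
 G  0  0  0  0  0  1  1  1  1  1  1  1
 A  0  1  1  1  1  1  1  1  1  1  1  1
 C  0  1  1  1  2  2  2  2  2  2  2  2
 T  0  1  1  2  2  2  3  3  3  3  3  3
 A  0  1  2  2  2  2  3  3  3  3  3  3
 C  0  1  2  2  3  3  3  3  3  4  4  4
 G  0  1  2  2  3  4  4  4  4  4  4  5
 C  0  1  2  2  3  4  4  4  4  5  5  5
 T  0  1  2  3  3  4  5  5  5  5  5  5
 C  0  1  2  3  4  4  5  5  5  6  6  6
 T  0  1  2  3  4  4  5  6  6  6  6  6
 G  0  1  2  3  4  5  5  6  7  7  7  7
 G  0  1  2  3  4  5  5  6  7  7  7  8
dp[13][11] = 8. One LCS (by backtracking along matches): ATCGTTGG.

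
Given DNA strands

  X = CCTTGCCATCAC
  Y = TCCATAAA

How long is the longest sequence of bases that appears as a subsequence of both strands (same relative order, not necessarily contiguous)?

6

Pick T at X[4]=Y[1], then C at X[6]=Y[2], then C at X[7]=Y[3], then A at X[8]=Y[4], then T at X[9]=Y[5], then A at X[11]=Y[8]; all 6 bases appear in both, in order. Since dp[12][8] = 6, nothing longer is possible.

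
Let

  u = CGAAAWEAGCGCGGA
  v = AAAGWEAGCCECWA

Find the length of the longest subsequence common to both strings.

10

Taking A (u #3, v #1), then A (u #4, v #2), then A (u #5, v #3), then W (u #6, v #5), then E (u #7, v #6), then A (u #8, v #7), then G (u #9, v #8), then C (u #10, v #10), then C (u #12, v #12), then A (u #15, v #14) gives a common subsequence of length 10, and the DP table's final entry dp[15][14] is also 10, so no common subsequence is longer.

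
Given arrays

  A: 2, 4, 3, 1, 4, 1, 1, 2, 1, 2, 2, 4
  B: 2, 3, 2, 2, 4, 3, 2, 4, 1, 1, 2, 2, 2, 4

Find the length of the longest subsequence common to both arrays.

10

Match 2 [1,4], then 4 [2,5], then 3 [3,6], then 4 [5,8], then 1 [6,9], then 1 [7,10], then 2 [8,11], then 2 [10,12], then 2 [11,13], then 4 [12,14] — 10 values in the same relative order in both. dp[12][14] = 10 confirms this is the maximum.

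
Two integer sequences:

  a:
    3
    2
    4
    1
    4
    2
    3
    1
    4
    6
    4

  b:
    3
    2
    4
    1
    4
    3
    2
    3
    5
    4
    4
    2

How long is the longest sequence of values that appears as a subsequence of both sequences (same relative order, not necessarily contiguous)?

9

Pick 3 [1,1] → 2 [2,2] → 4 [3,3] → 1 [4,4] → 4 [5,5] → 2 [6,7] → 3 [7,8] → 4 [9,10] → 4 [11,11]; all 9 values appear in both, in order, and the DP table's final entry dp[11][12] is also 9, so no common subsequence is longer.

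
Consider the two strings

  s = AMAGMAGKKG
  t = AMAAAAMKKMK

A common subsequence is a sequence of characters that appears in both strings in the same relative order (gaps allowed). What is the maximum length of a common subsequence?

Let dp[i][j] be the LCS length of the first i characters of s and the first j characters of t. dp[i][j] = dp[i-1][j-1]+1 when the i-th and j-th characters match, else max(dp[i-1][j], dp[i][j-1]).
    ·  A  M  A  A  A  A  M  K  K  M  K
 ·  0  0  0  0  0  0  0  0  0  0  0  0
 A  0  1  1  1  1  1  1  1  1  1  1  1
 M  0  1  2  2  2  2  2  2  2  2  2  2
 A  0  1  2  3  3  3  3  3  3  3  3  3
 G  0  1  2  3  3  3  3  3  3  3  3  3
 M  0  1  2  3  3  3  3  4  4  4  4  4
 A  0  1  2  3  4  4  4  4  4  4  4  4
 G  0  1  2  3  4  4  4  4  4  4  4  4
 K  0  1  2  3  4  4  4  4  5  5  5  5
 K  0  1  2  3  4  4  4  4  5  6  6  6
 G  0  1  2  3  4  4  4  4  5  6  6  6
dp[10][11] = 6. One LCS (by backtracking along matches): AMAMKK.

6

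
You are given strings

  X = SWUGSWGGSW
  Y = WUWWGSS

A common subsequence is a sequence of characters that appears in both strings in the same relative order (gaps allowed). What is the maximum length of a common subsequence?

5

Match W (X #2, Y #1) → U (X #3, Y #2) → G (X #4, Y #5) → S (X #5, Y #6) → S (X #9, Y #7) — 5 characters in the same relative order in both. Since dp[10][7] = 5, nothing longer is possible.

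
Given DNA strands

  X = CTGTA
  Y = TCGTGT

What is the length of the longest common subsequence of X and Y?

Pick C [1,2] → T [2,4] → G [3,5] → T [4,6]; all 4 bases appear in both, in order. Since dp[5][6] = 4, nothing longer is possible.

4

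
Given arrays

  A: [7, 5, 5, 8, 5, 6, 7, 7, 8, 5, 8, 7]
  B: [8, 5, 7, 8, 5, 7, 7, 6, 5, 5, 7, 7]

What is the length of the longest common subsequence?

One common subsequence of length 7: 7 at A[1]=B[3], then 8 at A[4]=B[4], then 5 at A[5]=B[5], then 7 at A[7]=B[6], then 7 at A[8]=B[7], then 5 at A[10]=B[10], then 7 at A[12]=B[12]. The LCS DP gives dp[12][12] = 7, so this is optimal.

7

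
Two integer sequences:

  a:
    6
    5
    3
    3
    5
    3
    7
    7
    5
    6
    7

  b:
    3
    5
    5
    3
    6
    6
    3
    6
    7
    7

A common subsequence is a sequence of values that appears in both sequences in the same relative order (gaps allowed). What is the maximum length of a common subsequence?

Taking 5 at a[2]=b[3], then 3 at a[3]=b[4], then 3 at a[4]=b[7], then 7 at a[8]=b[9], then 7 at a[11]=b[10] gives a common subsequence of length 5. dp[11][10] = 5 confirms this is the maximum.

5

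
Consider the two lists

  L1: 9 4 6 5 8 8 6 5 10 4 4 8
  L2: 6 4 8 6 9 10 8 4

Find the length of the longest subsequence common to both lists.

Let dp[i][j] be the LCS length of the first i values of L1 and the first j values of L2. dp[i][j] = dp[i-1][j-1]+1 when the i-th and j-th values match, else max(dp[i-1][j], dp[i][j-1]).
    ·  6  4  8  6  9 10  8  4
 ·  0  0  0  0  0  0  0  0  0
 9  0  0  0  0  0  1  1  1  1
 4  0  0  1  1  1  1  1  1  2
 6  0  1  1  1  2  2  2  2  2
 5  0  1  1  1  2  2  2  2  2
 8  0  1  1  2  2  2  2  3  3
 8  0  1  1  2  2  2  2  3  3
 6  0  1  1  2  3  3  3  3  3
 5  0  1  1  2  3  3  3  3  3
10  0  1  1  2  3  3  4  4  4
 4  0  1  2  2  3  3  4  4  5
 4  0  1  2  2  3  3  4  4  5
 8  0  1  2  3  3  3  4  5  5
dp[12][8] = 5. One LCS (by backtracking along matches): 4, 8, 6, 10, 4.

5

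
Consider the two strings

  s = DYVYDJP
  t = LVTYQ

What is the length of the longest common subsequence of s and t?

2

Let dp[i][j] be the LCS length of the first i characters of s and the first j characters of t. dp[i][j] = dp[i-1][j-1]+1 when the i-th and j-th characters match, else max(dp[i-1][j], dp[i][j-1]).
    ·  L  V  T  Y  Q
 ·  0  0  0  0  0  0
 D  0  0  0  0  0  0
 Y  0  0  0  0  1  1
 V  0  0  1  1  1  1
 Y  0  0  1  1  2  2
 D  0  0  1  1  2  2
 J  0  0  1  1  2  2
 P  0  0  1  1  2  2
dp[7][5] = 2. One LCS (by backtracking along matches): VY.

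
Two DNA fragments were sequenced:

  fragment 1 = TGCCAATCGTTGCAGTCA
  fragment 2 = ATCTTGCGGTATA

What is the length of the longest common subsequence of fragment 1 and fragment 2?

10

One common subsequence of length 10: A [6,1], then T [7,2], then C [8,3], then T [10,4], then T [11,5], then G [12,6], then C [13,7], then A [14,11], then T [16,12], then A [18,13]. dp[18][13] = 10 confirms this is the maximum.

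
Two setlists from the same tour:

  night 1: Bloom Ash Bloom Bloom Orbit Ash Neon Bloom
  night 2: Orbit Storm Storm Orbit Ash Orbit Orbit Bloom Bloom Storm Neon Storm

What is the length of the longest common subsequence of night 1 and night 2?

Pick Ash [2,5], then Bloom [3,8], then Bloom [4,9], then Neon [7,11]; all 4 songs appear in both, in order. Since dp[8][12] = 4, nothing longer is possible.

4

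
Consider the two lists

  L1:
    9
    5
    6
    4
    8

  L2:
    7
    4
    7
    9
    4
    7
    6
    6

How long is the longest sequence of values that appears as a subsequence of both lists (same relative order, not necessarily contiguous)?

2

Let dp[i][j] be the LCS length of the first i values of L1 and the first j values of L2. dp[i][j] = dp[i-1][j-1]+1 when the i-th and j-th values match, else max(dp[i-1][j], dp[i][j-1]).
    ·  7  4  7  9  4  7  6  6
 ·  0  0  0  0  0  0  0  0  0
 9  0  0  0  0  1  1  1  1  1
 5  0  0  0  0  1  1  1  1  1
 6  0  0  0  0  1  1  1  2  2
 4  0  0  1  1  1  2  2  2  2
 8  0  0  1  1  1  2  2  2  2
dp[5][8] = 2. One LCS (by backtracking along matches): 9, 6.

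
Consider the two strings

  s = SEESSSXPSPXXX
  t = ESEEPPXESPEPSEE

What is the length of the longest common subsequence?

6

Match S at s[1]=t[2]; then E at s[2]=t[4]; then E at s[3]=t[8]; then S at s[4]=t[9]; then P at s[8]=t[12]; then S at s[9]=t[13] — 6 characters in the same relative order in both. Since dp[13][15] = 6, nothing longer is possible.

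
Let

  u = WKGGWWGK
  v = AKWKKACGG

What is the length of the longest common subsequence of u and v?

Let dp[i][j] be the LCS length of the first i characters of u and the first j characters of v. dp[i][j] = dp[i-1][j-1]+1 when the i-th and j-th characters match, else max(dp[i-1][j], dp[i][j-1]).
    ·  A  K  W  K  K  A  C  G  G
 ·  0  0  0  0  0  0  0  0  0  0
 W  0  0  0  1  1  1  1  1  1  1
 K  0  0  1  1  2  2  2  2  2  2
 G  0  0  1  1  2  2  2  2  3  3
 G  0  0  1  1  2  2  2  2  3  4
 W  0  0  1  2  2  2  2  2  3  4
 W  0  0  1  2  2  2  2  2  3  4
 G  0  0  1  2  2  2  2  2  3  4
 K  0  0  1  2  3  3  3  3  3  4
dp[8][9] = 4. One LCS (by backtracking along matches): WKGG.

4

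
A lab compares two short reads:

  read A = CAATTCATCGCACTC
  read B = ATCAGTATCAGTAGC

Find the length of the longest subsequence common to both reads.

9

Match C [1,3] → A [2,4] → A [3,7] → T [5,8] → C [6,9] → A [7,10] → T [8,12] → G [10,14] → C [15,15] — 9 bases in the same relative order in both. The LCS DP gives dp[15][15] = 9, so this is optimal.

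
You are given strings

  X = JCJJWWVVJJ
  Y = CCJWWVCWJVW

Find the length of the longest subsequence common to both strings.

Match C (X #2, Y #2) → J (X #4, Y #3) → W (X #5, Y #4) → W (X #6, Y #5) → V (X #7, Y #6) → V (X #8, Y #10) — 6 characters in the same relative order in both. dp[10][11] = 6 confirms this is the maximum.

6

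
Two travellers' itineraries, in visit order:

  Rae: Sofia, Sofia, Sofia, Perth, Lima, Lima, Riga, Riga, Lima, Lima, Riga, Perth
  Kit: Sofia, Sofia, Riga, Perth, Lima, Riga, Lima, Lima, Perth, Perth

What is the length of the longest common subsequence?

8

Pick Sofia (Rae #1, Kit #1), Sofia (Rae #2, Kit #2), Perth (Rae #4, Kit #4), Lima (Rae #6, Kit #5), Riga (Rae #8, Kit #6), Lima (Rae #9, Kit #7), Lima (Rae #10, Kit #8), Perth (Rae #12, Kit #10); all 8 stops appear in both, in order, and the DP table's final entry dp[12][10] is also 8, so no common subsequence is longer.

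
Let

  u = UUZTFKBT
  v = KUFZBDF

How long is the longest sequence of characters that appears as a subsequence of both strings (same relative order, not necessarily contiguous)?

3

Taking U (u #1, v #2), Z (u #3, v #4), F (u #5, v #7) gives a common subsequence of length 3. Since dp[8][7] = 3, nothing longer is possible.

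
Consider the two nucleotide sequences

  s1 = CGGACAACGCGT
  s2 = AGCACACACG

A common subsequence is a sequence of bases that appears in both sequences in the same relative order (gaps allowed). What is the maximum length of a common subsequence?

Let dp[i][j] be the LCS length of the first i bases of s1 and the first j bases of s2. dp[i][j] = dp[i-1][j-1]+1 when the i-th and j-th bases match, else max(dp[i-1][j], dp[i][j-1]).
    ·  A  G  C  A  C  A  C  A  C  G
 ·  0  0  0  0  0  0  0  0  0  0  0
 C  0  0  0  1  1  1  1  1  1  1  1
 G  0  0  1  1  1  1  1  1  1  1  2
 G  0  0  1  1  1  1  1  1  1  1  2
 A  0  1  1  1  2  2  2  2  2  2  2
 C  0  1  1  2  2  3  3  3  3  3  3
 A  0  1  1  2  3  3  4  4  4  4  4
 A  0  1  1  2  3  3  4  4  5  5  5
 C  0  1  1  2  3  4  4  5  5  6  6
 G  0  1  2  2  3  4  4  5  5  6  7
 C  0  1  2  3  3  4  4  5  5  6  7
 G  0  1  2  3  3  4  4  5  5  6  7
 T  0  1  2  3  3  4  4  5  5  6  7
dp[12][10] = 7. One LCS (by backtracking along matches): CACAACG.

7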